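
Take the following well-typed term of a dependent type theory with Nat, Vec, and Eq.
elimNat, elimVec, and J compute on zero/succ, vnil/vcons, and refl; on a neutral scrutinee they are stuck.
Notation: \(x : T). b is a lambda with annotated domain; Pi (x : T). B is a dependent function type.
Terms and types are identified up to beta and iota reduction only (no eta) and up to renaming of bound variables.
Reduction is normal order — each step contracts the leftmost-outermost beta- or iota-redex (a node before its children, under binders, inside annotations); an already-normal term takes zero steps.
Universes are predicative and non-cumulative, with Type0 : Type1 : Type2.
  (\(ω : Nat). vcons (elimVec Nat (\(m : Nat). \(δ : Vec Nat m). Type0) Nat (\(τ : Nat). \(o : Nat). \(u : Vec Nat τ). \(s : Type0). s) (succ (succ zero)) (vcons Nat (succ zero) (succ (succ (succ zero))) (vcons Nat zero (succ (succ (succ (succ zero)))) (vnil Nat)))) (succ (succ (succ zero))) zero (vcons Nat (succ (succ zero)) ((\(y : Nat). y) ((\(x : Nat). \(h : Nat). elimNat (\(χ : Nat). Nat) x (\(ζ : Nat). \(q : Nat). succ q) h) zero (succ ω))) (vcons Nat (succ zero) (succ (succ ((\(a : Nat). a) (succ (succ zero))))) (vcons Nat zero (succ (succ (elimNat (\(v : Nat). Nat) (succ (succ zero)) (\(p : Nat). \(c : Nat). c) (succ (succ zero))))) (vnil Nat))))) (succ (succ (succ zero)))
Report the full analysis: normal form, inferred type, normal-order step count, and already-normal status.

reduced normal form:
  vcons Nat (succ (succ (succ zero))) zero (vcons Nat (succ (succ zero)) (succ (succ (succ (succ zero)))) (vcons Nat (succ zero) (succ (succ (succ (succ zero)))) (vcons Nat zero (succ (succ (succ (succ zero)))) (vnil Nat))))
the term's type:
  Vec Nat (succ (succ (succ (succ zero))))
reduction steps (normal order): 36
started in normal form: no
first contracted redex: a beta-redex


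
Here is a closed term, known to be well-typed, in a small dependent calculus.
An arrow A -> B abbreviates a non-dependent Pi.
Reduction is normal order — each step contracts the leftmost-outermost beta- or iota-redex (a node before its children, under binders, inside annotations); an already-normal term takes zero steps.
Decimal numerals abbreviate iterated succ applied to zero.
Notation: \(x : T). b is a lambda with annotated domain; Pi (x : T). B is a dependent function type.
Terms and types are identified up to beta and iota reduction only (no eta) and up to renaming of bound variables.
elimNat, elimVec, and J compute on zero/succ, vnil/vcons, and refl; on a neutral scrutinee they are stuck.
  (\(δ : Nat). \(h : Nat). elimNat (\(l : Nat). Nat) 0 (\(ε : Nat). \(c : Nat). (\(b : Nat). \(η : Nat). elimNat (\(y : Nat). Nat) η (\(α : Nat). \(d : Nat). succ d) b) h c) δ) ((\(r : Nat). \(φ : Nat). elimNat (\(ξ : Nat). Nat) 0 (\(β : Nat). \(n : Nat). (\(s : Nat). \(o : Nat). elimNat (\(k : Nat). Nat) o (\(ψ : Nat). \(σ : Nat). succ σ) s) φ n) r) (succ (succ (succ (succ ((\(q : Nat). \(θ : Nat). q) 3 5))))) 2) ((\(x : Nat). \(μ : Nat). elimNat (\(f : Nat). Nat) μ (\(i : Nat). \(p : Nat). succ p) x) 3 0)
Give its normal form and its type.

resulting normal form:
  42
type:
  Nat


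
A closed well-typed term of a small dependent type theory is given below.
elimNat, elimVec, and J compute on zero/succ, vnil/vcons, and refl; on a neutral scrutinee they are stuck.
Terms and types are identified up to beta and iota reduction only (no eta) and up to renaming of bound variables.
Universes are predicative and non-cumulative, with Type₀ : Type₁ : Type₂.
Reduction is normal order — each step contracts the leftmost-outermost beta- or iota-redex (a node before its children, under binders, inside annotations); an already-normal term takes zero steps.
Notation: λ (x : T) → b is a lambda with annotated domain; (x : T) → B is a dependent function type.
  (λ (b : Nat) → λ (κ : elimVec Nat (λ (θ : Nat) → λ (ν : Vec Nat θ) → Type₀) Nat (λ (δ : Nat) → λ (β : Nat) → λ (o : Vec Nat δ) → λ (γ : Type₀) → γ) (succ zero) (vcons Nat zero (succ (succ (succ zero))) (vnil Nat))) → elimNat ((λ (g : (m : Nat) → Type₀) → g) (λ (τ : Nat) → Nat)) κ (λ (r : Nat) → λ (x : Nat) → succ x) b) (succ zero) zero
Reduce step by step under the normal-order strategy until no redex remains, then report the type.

normal-order reduction:
  (λ (b : Nat) → λ (κ : elimVec Nat (λ (θ : Nat) → λ (ν : Vec Nat θ) → Type₀) Nat (λ (δ : Nat) → λ (β : Nat) → λ (o : Vec Nat δ) → λ (γ : Type₀) → γ) (succ zero) (vcons Nat zero (succ (succ (succ zero))) (vnil Nat))) → elimNat ((λ (g : (m : Nat) → Type₀) → g) (λ (τ : Nat) → Nat)) κ (λ (r : Nat) → λ (x : Nat) → succ x) b) (succ zero) zero
  ~> (λ (b : elimVec Nat (λ (κ : Nat) → λ (θ : Vec Nat κ) → Type₀) Nat (λ (ν : Nat) → λ (δ : Nat) → λ (β : Vec Nat ν) → λ (o : Type₀) → o) (succ zero) (vcons Nat zero (succ (succ (succ zero))) (vnil Nat))) → elimNat ((λ (γ : (g : Nat) → Type₀) → γ) (λ (m : Nat) → Nat)) b (λ (τ : Nat) → λ (r : Nat) → succ r) (succ zero)) zero
  ~> elimNat ((λ (b : (κ : Nat) → Type₀) → b) (λ (θ : Nat) → Nat)) zero (λ (ν : Nat) → λ (δ : Nat) → succ δ) (succ zero)
  ~> (λ (b : Nat) → λ (κ : Nat) → succ κ) zero (elimNat ((λ (θ : (ν : Nat) → Type₀) → θ) (λ (δ : Nat) → Nat)) zero (λ (β : Nat) → λ (o : Nat) → succ o) zero)
  ~> (λ (b : Nat) → succ b) (elimNat ((λ (κ : (θ : Nat) → Type₀) → κ) (λ (ν : Nat) → Nat)) zero (λ (δ : Nat) → λ (β : Nat) → succ β) zero)
  ~> succ (elimNat ((λ (b : (κ : Nat) → Type₀) → b) (λ (θ : Nat) → Nat)) zero (λ (ν : Nat) → λ (δ : Nat) → succ δ) zero)
  ~> succ zero
the term's type:
  Nat


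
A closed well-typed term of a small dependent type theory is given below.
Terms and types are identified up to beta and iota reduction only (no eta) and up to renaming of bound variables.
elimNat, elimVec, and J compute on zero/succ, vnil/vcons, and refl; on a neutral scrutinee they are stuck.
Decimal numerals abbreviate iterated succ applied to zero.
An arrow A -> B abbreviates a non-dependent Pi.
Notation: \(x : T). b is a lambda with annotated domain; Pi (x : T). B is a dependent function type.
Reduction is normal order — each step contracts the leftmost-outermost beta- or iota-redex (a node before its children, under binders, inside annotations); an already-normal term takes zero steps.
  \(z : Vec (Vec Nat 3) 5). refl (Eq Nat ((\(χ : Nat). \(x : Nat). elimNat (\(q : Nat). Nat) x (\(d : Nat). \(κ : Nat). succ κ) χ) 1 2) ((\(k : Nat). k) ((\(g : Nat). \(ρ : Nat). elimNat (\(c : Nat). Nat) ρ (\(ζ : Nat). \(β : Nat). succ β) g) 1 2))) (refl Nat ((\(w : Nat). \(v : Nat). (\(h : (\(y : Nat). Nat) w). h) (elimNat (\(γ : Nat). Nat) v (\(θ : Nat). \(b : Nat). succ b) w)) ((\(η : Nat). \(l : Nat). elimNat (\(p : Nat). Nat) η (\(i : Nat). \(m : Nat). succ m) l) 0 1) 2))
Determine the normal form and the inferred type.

reduced normal form:
  \(z : Vec (Vec Nat 3) 5). refl (Eq Nat 3 3) (refl Nat 3)
inferred type:
  Vec (Vec Nat 3) 5 -> Eq (Eq Nat 3 3) (refl Nat 3) (refl Nat 3)
observation: 26 normal-order steps normalize the term, beginning with a beta-redex.


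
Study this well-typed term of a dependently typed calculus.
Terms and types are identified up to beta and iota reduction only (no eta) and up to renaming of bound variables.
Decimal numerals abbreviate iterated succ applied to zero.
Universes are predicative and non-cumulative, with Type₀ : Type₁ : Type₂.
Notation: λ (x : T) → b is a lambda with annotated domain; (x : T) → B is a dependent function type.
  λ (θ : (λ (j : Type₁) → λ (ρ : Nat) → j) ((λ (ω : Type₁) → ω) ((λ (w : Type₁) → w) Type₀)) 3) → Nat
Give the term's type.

type:
  (θ : Type₀) → Type₀


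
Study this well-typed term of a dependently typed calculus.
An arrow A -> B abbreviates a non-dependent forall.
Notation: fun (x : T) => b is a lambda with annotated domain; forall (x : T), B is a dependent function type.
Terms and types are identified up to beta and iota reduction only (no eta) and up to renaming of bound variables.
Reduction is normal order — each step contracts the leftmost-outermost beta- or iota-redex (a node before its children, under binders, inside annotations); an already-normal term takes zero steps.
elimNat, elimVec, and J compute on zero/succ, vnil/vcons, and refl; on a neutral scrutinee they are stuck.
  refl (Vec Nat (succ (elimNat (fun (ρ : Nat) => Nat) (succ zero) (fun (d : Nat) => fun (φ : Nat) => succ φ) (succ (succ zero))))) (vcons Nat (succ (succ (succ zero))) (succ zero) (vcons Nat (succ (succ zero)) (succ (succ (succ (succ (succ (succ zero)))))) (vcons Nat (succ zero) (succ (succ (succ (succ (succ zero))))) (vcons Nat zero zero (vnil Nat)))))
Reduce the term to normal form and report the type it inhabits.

resulting normal form:
  refl (Vec Nat (succ (succ (succ (succ zero))))) (vcons Nat (succ (succ (succ zero))) (succ zero) (vcons Nat (succ (succ zero)) (succ (succ (succ (succ (succ (succ zero)))))) (vcons Nat (succ zero) (succ (succ (succ (succ (succ zero))))) (vcons Nat zero zero (vnil Nat)))))
type:
  Eq (Vec Nat (succ (succ (succ (succ zero))))) (vcons Nat (succ (succ (succ zero))) (succ zero) (vcons Nat (succ (succ zero)) (succ (succ (succ (succ (succ (succ zero)))))) (vcons Nat (succ zero) (succ (succ (succ (succ (succ zero))))) (vcons Nat zero zero (vnil Nat))))) (vcons Nat (succ (succ (succ zero))) (succ zero) (vcons Nat (succ (succ zero)) (succ (succ (succ (succ (succ (succ zero)))))) (vcons Nat (succ zero) (succ (succ (succ (succ (succ zero))))) (vcons Nat zero zero (vnil Nat)))))


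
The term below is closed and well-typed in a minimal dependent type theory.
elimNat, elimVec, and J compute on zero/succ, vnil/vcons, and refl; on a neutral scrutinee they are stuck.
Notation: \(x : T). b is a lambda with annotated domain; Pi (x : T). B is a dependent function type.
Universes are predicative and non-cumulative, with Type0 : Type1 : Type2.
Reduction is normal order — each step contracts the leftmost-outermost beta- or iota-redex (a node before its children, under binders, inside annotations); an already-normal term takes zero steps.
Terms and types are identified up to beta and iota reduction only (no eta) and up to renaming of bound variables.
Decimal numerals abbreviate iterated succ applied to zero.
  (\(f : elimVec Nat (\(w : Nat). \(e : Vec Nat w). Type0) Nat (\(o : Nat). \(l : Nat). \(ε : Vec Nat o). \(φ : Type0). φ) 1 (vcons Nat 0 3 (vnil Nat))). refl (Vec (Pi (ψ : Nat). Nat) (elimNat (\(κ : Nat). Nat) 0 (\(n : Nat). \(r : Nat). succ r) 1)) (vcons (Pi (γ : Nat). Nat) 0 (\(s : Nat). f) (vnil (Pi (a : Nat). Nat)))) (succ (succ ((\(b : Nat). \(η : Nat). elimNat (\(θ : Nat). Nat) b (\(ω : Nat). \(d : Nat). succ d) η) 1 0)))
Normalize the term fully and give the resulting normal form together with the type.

resulting normal form:
  refl (Vec (Pi (f : Nat). Nat) 1) (vcons (Pi (w : Nat). Nat) 0 (\(e : Nat). 3) (vnil (Pi (o : Nat). Nat)))
inferred type:
  Eq (Vec (Pi (f : Nat). Nat) 1) (vcons (Pi (w : Nat). Nat) 0 (\(e : Nat). 3) (vnil (Pi (o : Nat). Nat))) (vcons (Pi (l : Nat). Nat) 0 (\(ε : Nat). 3) (vnil (Pi (φ : Nat). Nat)))


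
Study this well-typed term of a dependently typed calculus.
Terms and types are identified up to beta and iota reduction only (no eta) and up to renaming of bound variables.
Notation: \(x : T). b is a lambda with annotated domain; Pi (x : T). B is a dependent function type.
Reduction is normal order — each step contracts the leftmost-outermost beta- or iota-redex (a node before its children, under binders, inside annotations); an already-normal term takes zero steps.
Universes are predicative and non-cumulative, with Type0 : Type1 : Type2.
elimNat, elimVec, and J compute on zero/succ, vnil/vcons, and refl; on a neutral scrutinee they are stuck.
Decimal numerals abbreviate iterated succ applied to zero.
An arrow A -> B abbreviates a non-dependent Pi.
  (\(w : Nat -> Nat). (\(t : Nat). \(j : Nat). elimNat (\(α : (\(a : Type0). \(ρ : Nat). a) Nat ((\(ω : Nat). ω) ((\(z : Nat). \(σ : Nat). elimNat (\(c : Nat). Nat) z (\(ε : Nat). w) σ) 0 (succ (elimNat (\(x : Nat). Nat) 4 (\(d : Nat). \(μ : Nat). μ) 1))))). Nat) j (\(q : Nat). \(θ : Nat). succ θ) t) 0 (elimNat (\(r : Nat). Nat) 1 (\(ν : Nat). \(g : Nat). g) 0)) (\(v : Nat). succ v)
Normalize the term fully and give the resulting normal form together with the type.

resulting normal form:
  1
the term's type:
  Nat


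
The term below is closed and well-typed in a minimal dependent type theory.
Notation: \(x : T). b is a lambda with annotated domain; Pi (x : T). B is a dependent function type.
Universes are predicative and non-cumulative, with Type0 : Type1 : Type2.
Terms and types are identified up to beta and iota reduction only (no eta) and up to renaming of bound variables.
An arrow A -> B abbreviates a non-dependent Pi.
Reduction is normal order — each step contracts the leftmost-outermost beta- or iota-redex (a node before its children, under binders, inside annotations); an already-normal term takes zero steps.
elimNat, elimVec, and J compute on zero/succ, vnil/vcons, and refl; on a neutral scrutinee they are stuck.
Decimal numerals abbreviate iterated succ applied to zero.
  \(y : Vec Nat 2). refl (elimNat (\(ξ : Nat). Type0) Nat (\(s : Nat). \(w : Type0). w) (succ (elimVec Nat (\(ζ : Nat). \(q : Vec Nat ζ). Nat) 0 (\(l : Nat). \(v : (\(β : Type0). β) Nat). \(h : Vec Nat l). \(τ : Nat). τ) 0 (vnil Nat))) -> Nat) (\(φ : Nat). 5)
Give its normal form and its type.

reduced normal form:
  \(y : Vec Nat 2). refl (Nat -> Nat) (\(ξ : Nat). 5)
the term's type:
  Vec Nat 2 -> Eq (Nat -> Nat) (\(y : Nat). 5) (\(ξ : Nat). 5)
observation: 5 normal-order steps normalize the term, beginning with an elimNat iota-redex.


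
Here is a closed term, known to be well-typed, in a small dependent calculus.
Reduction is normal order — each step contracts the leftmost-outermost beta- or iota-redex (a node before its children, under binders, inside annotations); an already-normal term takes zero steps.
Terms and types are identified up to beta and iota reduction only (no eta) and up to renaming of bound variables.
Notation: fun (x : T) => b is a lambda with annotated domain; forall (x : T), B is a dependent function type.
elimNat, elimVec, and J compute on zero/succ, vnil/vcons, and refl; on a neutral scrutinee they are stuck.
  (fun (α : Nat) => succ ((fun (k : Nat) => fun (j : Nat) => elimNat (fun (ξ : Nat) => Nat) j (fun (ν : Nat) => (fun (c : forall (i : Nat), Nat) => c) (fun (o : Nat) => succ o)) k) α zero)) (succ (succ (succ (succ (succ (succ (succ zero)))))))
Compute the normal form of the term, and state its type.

reduced normal form:
  succ (succ (succ (succ (succ (succ (succ (succ zero)))))))
the term's type:
  Nat


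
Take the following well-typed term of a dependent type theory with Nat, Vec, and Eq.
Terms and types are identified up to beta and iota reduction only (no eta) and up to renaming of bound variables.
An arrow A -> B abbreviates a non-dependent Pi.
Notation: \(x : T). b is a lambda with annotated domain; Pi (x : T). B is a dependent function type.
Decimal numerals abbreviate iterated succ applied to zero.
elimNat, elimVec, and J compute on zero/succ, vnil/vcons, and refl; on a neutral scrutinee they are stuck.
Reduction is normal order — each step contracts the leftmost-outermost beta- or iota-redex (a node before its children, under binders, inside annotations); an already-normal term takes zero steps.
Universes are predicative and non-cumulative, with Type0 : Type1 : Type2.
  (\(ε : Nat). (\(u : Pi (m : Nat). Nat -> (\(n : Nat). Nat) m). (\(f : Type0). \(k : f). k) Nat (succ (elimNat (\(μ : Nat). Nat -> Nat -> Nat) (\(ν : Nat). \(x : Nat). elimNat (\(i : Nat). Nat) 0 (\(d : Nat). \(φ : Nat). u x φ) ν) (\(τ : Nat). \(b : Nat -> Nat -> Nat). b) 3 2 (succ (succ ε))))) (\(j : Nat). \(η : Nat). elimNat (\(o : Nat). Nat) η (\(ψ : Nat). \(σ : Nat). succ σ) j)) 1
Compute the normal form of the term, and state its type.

resulting normal form:
  7
inferred type:
  Nat


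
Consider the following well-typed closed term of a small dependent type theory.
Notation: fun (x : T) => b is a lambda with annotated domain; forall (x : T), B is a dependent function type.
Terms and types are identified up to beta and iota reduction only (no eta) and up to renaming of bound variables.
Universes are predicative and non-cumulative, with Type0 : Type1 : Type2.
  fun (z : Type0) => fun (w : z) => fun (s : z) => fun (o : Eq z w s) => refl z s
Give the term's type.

type:
  forall (z : Type0), forall (w : z), forall (s : z), forall (o : Eq z w s), Eq z s s


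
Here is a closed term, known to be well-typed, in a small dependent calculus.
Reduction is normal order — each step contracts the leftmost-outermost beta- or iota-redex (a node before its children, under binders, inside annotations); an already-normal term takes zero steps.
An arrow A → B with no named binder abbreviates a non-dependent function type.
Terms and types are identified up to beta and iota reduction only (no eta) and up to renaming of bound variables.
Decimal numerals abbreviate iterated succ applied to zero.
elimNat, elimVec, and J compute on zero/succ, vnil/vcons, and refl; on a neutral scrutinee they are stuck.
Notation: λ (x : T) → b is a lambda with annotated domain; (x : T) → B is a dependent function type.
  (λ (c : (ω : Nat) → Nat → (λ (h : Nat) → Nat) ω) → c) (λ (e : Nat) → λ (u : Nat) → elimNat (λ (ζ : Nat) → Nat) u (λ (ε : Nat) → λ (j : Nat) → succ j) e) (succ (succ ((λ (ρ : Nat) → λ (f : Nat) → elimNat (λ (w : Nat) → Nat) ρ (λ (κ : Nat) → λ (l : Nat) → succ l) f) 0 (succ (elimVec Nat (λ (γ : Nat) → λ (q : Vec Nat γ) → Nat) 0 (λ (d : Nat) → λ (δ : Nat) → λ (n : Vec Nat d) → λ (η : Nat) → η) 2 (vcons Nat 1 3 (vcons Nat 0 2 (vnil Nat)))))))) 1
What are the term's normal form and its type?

normal form:
  4
the term's type:
  Nat


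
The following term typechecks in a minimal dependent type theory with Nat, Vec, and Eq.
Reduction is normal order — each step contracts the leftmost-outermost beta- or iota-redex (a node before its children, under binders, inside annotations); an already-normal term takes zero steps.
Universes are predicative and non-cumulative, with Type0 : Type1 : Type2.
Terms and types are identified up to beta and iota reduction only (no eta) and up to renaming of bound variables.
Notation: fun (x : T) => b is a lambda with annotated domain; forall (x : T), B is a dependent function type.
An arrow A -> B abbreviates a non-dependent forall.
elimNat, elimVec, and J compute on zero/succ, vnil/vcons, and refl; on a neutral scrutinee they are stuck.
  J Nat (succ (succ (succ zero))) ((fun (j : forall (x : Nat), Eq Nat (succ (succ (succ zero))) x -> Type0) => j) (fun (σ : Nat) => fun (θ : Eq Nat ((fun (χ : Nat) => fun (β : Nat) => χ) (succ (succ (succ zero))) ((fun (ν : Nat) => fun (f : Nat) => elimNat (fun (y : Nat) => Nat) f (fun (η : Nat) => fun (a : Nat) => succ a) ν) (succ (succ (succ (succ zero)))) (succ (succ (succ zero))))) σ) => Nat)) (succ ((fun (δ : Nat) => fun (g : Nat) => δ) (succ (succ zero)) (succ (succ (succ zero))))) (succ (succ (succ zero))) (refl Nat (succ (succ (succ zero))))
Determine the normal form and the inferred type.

reduced normal form:
  succ (succ (succ zero))
inferred type:
  Nat
observation: contracting a J iota-redex first, the term normalizes in 3 steps.


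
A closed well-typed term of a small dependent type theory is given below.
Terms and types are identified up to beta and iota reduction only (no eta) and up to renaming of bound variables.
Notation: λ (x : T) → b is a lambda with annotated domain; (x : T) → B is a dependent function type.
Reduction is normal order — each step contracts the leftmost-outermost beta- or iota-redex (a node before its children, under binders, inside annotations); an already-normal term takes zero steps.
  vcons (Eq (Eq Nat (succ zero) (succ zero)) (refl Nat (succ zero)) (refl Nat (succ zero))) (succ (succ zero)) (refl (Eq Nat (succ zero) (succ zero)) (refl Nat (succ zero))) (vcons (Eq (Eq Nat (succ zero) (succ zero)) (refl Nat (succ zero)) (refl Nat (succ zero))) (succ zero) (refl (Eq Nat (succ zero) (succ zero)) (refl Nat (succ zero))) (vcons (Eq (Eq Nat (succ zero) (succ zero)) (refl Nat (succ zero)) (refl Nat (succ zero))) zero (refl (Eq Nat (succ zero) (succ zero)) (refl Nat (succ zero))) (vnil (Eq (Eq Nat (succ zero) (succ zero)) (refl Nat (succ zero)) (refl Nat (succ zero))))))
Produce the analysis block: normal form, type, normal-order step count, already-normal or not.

resulting normal form:
  vcons (Eq (Eq Nat (succ zero) (succ zero)) (refl Nat (succ zero)) (refl Nat (succ zero))) (succ (succ zero)) (refl (Eq Nat (succ zero) (succ zero)) (refl Nat (succ zero))) (vcons (Eq (Eq Nat (succ zero) (succ zero)) (refl Nat (succ zero)) (refl Nat (succ zero))) (succ zero) (refl (Eq Nat (succ zero) (succ zero)) (refl Nat (succ zero))) (vcons (Eq (Eq Nat (succ zero) (succ zero)) (refl Nat (succ zero)) (refl Nat (succ zero))) zero (refl (Eq Nat (succ zero) (succ zero)) (refl Nat (succ zero))) (vnil (Eq (Eq Nat (succ zero) (succ zero)) (refl Nat (succ zero)) (refl Nat (succ zero))))))
type:
  Vec (Eq (Eq Nat (succ zero) (succ zero)) (refl Nat (succ zero)) (refl Nat (succ zero))) (succ (succ (succ zero)))
normal-order step count: 0
started in normal form: yes


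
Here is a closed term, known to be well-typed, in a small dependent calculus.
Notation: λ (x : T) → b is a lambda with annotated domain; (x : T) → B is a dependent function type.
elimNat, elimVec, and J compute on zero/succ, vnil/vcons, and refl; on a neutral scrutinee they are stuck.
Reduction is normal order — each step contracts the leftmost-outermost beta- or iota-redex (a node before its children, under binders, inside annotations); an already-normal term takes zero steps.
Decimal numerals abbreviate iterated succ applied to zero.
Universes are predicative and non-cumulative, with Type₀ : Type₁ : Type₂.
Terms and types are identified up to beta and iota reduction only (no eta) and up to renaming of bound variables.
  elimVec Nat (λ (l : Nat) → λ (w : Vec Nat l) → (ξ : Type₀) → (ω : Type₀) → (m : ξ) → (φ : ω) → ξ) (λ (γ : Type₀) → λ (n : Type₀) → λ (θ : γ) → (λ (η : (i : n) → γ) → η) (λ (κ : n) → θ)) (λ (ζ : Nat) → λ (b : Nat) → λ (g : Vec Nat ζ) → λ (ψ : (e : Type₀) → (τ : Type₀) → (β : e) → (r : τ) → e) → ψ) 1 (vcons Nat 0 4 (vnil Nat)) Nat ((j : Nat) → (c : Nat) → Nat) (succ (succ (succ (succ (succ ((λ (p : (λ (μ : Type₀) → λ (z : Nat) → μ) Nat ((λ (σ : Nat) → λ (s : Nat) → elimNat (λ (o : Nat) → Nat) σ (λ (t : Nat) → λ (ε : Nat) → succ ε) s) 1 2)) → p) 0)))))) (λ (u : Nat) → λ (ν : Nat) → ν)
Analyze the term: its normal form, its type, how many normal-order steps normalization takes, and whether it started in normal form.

resulting normal form:
  5
inferred type:
  Nat
steps to reach normal form (normal order): 12
already normal: no
first contracted redex: an elimVec iota-redex


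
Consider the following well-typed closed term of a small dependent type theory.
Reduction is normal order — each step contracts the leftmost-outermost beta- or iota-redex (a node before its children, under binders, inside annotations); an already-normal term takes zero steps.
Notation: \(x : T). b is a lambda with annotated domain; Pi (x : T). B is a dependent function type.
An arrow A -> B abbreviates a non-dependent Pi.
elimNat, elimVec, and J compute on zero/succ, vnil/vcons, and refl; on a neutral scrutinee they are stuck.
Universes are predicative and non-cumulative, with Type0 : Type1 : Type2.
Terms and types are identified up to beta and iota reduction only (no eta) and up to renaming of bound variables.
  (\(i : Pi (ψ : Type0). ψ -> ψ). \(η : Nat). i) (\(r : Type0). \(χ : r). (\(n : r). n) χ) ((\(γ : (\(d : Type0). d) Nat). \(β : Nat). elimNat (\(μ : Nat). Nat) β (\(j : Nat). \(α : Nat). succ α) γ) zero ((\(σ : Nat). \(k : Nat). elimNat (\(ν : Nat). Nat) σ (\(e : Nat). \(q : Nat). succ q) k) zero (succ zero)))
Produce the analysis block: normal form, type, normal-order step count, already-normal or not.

normal form:
  \(i : Type0). \(ψ : i). ψ
type:
  Pi (i : Type0). i -> i
steps to reach normal form (normal order): 3
already normal: no
first redex: a beta-redex


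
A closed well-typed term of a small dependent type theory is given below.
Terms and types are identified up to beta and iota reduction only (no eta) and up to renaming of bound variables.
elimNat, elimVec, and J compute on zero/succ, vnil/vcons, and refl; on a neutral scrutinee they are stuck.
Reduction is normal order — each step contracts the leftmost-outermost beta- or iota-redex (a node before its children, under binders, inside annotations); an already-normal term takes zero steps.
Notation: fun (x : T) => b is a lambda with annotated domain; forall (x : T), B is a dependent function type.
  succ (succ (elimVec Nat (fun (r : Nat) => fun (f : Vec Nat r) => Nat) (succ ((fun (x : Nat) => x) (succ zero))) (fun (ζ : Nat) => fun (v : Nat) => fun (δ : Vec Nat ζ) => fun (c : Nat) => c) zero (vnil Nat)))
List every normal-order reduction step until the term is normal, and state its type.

normal-order reduction:
  succ (succ (elimVec Nat (fun (r : Nat) => fun (f : Vec Nat r) => Nat) (succ ((fun (x : Nat) => x) (succ zero))) (fun (ζ : Nat) => fun (v : Nat) => fun (δ : Vec Nat ζ) => fun (c : Nat) => c) zero (vnil Nat)))
  ~> succ (succ (succ ((fun (r : Nat) => r) (succ zero))))
  ~> succ (succ (succ (succ zero)))
type:
  Nat


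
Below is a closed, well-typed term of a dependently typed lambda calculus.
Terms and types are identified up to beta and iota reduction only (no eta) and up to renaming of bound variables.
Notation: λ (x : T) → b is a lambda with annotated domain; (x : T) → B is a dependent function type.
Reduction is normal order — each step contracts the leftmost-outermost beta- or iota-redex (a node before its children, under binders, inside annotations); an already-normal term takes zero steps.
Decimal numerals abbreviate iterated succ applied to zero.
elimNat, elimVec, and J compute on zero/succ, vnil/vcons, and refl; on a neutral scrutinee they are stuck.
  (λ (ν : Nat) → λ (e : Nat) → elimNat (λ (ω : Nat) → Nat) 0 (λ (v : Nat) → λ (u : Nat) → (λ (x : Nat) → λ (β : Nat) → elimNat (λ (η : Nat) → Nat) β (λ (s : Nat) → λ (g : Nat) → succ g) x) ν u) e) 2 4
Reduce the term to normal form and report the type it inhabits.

reduced normal form:
  8
the term's type:
  Nat
observation: the first redex contracted is a beta-redex; the normal form is reached in 51 normal-order steps.


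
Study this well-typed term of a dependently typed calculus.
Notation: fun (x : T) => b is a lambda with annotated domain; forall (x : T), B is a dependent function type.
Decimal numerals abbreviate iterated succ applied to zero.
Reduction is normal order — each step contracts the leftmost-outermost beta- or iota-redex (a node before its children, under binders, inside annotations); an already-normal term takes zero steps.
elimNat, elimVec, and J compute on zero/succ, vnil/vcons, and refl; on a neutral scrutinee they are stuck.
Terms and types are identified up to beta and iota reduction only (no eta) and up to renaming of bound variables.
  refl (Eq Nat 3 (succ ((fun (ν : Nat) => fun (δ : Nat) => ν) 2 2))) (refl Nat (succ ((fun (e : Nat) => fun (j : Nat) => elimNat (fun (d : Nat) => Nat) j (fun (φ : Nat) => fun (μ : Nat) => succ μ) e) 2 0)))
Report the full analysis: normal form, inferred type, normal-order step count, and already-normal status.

normal form:
  refl (Eq Nat 3 3) (refl Nat 3)
the term's type:
  Eq (Eq Nat 3 3) (refl Nat 3) (refl Nat 3)
steps to reach normal form (normal order): 11
term was already normal: no
first redex: a beta-redex


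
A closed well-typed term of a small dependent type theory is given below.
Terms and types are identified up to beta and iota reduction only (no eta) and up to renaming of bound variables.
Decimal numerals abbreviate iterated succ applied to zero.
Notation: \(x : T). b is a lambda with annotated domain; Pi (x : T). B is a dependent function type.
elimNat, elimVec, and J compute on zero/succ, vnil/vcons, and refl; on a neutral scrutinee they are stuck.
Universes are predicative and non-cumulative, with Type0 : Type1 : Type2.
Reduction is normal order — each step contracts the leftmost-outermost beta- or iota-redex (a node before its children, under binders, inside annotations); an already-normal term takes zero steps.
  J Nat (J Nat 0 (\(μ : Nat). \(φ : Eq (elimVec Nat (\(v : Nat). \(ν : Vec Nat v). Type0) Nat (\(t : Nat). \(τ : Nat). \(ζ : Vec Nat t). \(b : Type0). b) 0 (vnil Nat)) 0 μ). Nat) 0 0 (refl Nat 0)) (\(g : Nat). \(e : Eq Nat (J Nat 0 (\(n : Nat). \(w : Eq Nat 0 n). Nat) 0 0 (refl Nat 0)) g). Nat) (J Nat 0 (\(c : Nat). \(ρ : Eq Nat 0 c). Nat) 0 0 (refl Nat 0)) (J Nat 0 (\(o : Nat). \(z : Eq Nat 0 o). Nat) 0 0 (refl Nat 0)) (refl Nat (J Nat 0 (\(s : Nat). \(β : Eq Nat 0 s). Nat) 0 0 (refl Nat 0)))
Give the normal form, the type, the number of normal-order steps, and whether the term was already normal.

resulting normal form:
  0
inferred type:
  Nat
normal-order step count: 2
already normal: no
first redex: a J iota-redex


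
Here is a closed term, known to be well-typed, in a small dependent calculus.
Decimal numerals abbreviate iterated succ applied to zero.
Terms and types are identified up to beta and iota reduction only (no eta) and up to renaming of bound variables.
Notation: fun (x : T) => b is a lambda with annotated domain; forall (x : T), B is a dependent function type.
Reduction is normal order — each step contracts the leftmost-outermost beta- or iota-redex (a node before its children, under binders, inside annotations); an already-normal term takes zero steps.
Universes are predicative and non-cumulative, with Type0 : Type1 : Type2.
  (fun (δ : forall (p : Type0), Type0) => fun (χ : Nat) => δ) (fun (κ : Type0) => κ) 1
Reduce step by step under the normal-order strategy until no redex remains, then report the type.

reduction (normal order):
  (fun (δ : forall (p : Type0), Type0) => fun (χ : Nat) => δ) (fun (κ : Type0) => κ) 1
  ~> (fun (δ : Nat) => fun (p : Type0) => p) 1
  ~> fun (δ : Type0) => δ
the term's type:
  forall (δ : Type0), Type0


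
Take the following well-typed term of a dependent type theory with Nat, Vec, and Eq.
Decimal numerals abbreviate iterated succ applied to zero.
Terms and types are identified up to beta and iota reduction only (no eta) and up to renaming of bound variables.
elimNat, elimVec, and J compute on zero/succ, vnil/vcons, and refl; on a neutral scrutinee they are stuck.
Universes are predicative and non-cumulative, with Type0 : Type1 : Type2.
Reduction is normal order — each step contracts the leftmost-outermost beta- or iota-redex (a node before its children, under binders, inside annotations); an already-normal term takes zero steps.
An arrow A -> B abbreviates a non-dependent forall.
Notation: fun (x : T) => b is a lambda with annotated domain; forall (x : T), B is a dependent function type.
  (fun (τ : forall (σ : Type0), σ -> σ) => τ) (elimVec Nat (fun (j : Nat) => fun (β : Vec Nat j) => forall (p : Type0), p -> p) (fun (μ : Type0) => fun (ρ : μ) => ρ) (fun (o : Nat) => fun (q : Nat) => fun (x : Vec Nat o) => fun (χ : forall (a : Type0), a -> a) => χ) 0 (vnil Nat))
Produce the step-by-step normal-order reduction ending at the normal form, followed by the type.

normal-order reduction sequence:
  (fun (τ : forall (σ : Type0), σ -> σ) => τ) (elimVec Nat (fun (j : Nat) => fun (β : Vec Nat j) => forall (p : Type0), p -> p) (fun (μ : Type0) => fun (ρ : μ) => ρ) (fun (o : Nat) => fun (q : Nat) => fun (x : Vec Nat o) => fun (χ : forall (a : Type0), a -> a) => χ) 0 (vnil Nat))
  ~> elimVec Nat (fun (τ : Nat) => fun (σ : Vec Nat τ) => forall (j : Type0), j -> j) (fun (β : Type0) => fun (p : β) => p) (fun (μ : Nat) => fun (ρ : Nat) => fun (o : Vec Nat μ) => fun (q : forall (x : Type0), x -> x) => q) 0 (vnil Nat)
  ~> fun (τ : Type0) => fun (σ : τ) => σ
type:
  forall (τ : Type0), τ -> τ


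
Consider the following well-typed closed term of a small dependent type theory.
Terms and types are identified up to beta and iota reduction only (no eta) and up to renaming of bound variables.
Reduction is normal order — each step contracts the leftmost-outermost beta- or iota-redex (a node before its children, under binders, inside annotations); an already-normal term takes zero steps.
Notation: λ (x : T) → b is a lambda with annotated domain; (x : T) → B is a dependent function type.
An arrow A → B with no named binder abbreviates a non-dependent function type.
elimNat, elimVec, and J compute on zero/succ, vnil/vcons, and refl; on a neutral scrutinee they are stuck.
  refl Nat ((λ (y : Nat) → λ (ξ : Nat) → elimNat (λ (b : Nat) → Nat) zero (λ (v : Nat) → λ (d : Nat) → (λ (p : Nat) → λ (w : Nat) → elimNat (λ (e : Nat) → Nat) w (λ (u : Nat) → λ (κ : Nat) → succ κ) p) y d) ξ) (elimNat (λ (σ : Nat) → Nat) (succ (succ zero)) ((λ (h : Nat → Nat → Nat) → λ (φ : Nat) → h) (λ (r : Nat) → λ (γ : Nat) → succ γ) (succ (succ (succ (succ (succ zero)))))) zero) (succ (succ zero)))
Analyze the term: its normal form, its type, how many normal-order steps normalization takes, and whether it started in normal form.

resulting normal form:
  refl Nat (succ (succ (succ (succ zero))))
type:
  Eq Nat (succ (succ (succ (succ zero)))) (succ (succ (succ (succ zero))))
normal-order step count: 29
term was already normal: no
first redex: a beta-redex


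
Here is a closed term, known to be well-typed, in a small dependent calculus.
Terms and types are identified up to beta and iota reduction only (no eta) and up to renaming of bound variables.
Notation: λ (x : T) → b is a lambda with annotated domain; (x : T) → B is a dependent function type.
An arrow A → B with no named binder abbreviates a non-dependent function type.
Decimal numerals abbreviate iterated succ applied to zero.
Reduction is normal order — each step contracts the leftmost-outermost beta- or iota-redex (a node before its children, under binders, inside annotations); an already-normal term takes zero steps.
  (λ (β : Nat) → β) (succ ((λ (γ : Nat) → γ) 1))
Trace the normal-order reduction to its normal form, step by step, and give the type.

reduction (normal order):
  (λ (β : Nat) → β) (succ ((λ (γ : Nat) → γ) 1))
  ~> succ ((λ (β : Nat) → β) 1)
  ~> 2
the term's type:
  Nat


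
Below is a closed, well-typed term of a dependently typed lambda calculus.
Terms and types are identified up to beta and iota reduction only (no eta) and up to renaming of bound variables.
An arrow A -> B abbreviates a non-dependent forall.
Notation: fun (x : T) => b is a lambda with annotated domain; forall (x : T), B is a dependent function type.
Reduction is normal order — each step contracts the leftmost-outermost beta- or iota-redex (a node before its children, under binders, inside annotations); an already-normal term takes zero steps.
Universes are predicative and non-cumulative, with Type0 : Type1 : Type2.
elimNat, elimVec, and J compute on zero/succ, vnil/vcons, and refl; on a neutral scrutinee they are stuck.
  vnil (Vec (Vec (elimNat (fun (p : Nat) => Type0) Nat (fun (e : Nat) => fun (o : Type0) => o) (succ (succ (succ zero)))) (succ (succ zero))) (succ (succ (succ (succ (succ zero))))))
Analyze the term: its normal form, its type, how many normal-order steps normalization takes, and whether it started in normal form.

resulting normal form:
  vnil (Vec (Vec Nat (succ (succ zero))) (succ (succ (succ (succ (succ zero))))))
inferred type:
  Vec (Vec (Vec Nat (succ (succ zero))) (succ (succ (succ (succ (succ zero)))))) zero
steps to reach normal form (normal order): 10
started in normal form: no
first redex: an elimNat iota-redex


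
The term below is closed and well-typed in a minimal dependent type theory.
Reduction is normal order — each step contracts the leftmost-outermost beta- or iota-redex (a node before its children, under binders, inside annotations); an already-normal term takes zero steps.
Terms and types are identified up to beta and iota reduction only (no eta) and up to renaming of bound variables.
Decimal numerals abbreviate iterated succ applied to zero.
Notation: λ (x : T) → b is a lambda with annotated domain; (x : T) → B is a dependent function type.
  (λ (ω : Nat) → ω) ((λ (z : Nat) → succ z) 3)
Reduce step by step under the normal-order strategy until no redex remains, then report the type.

normal-order reduction:
  (λ (ω : Nat) → ω) ((λ (z : Nat) → succ z) 3)
  ~> (λ (ω : Nat) → succ ω) 3
  ~> 4
inferred type:
  Nat


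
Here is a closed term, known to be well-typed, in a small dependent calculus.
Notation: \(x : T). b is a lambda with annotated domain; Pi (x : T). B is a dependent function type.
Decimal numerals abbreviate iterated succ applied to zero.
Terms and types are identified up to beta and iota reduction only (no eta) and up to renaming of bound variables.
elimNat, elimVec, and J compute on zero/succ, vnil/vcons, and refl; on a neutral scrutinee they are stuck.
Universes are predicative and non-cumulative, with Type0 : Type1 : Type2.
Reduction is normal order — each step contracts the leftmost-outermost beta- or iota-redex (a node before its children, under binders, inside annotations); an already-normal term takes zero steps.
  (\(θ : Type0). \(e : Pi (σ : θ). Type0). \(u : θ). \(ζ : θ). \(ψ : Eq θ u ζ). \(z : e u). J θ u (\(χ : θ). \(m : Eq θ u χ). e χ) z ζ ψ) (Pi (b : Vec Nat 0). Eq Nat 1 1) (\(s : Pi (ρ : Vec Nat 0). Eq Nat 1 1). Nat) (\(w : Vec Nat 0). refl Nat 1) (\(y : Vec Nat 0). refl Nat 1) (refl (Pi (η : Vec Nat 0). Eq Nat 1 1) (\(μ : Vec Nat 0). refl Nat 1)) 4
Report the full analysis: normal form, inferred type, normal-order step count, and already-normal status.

reduced normal form:
  4
the term's type:
  Nat
steps to reach normal form (normal order): 7
started in normal form: no
first contracted redex: a beta-redex


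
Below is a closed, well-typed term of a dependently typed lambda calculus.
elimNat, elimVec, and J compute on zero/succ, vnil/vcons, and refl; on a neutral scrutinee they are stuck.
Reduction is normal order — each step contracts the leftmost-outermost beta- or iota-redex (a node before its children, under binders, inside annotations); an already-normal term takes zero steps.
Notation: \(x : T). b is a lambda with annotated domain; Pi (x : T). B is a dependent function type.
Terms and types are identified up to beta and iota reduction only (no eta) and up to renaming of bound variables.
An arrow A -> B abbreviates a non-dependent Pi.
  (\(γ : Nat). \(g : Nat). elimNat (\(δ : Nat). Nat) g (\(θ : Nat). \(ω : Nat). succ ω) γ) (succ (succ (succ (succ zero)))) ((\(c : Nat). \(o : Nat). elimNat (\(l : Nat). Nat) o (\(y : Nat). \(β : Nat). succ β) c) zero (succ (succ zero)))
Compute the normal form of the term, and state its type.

reduced normal form:
  succ (succ (succ (succ (succ (succ zero)))))
inferred type:
  Nat


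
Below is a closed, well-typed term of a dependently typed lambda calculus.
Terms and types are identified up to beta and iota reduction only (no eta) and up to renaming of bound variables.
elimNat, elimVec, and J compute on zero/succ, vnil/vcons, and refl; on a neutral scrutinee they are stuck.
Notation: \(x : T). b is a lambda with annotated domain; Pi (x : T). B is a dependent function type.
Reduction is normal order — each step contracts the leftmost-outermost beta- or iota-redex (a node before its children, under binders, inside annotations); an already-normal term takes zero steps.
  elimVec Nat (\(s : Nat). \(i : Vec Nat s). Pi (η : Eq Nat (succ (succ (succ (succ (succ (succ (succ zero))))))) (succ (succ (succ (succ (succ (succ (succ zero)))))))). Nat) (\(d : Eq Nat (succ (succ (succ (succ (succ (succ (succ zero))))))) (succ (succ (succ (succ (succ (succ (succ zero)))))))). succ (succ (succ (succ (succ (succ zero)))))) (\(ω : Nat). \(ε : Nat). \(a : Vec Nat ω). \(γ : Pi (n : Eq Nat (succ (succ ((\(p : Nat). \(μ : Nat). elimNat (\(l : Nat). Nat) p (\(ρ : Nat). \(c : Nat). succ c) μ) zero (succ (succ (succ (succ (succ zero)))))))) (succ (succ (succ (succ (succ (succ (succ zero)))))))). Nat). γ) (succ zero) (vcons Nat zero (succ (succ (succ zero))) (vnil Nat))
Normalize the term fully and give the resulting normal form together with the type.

normal form:
  \(s : Eq Nat (succ (succ (succ (succ (succ (succ (succ zero))))))) (succ (succ (succ (succ (succ (succ (succ zero)))))))). succ (succ (succ (succ (succ (succ zero)))))
inferred type:
  Pi (s : Eq Nat (succ (succ (succ (succ (succ (succ (succ zero))))))) (succ (succ (succ (succ (succ (succ (succ zero)))))))). Nat
observation: normalization takes exactly 6 steps under the normal-order strategy.
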